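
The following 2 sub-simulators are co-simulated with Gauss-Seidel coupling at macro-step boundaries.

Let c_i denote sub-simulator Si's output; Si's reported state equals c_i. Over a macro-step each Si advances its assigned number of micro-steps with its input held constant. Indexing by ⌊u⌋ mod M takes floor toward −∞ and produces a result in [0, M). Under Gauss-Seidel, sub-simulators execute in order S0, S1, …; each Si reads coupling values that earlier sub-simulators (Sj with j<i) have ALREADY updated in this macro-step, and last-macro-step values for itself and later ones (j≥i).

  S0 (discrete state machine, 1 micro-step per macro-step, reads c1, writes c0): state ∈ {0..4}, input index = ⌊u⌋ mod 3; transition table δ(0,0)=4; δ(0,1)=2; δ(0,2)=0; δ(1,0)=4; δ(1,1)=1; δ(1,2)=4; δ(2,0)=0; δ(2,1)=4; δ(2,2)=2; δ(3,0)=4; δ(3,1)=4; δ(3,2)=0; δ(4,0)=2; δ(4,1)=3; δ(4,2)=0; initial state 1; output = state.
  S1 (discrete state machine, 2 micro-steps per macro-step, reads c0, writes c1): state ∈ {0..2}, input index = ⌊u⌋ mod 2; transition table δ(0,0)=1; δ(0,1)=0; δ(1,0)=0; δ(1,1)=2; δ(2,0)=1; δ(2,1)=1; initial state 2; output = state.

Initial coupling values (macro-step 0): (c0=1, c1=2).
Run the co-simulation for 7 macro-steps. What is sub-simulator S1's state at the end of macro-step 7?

macro 1: S0 reads c1=2 → after 1×micro: 4; S1 reads c0=4 → after 2×micro: 0 ⇒ (c0=4, c1=0)
macro 2: S0 reads c1=0 → after 1×micro: 2; S1 reads c0=2 → after 2×micro: 0 ⇒ (c0=2, c1=0)
macro 3: S0 reads c1=0 → after 1×micro: 0; S1 reads c0=0 → after 2×micro: 0 ⇒ (c0=0, c1=0)
macro 4: S0 reads c1=0 → after 1×micro: 4; S1 reads c0=4 → after 2×micro: 0 ⇒ (c0=4, c1=0)
macro 5: S0 reads c1=0 → after 1×micro: 2; S1 reads c0=2 → after 2×micro: 0 ⇒ (c0=2, c1=0)
macro 6: S0 reads c1=0 → after 1×micro: 0; S1 reads c0=0 → after 2×micro: 0 ⇒ (c0=0, c1=0)
macro 7: S0 reads c1=0 → after 1×micro: 4; S1 reads c0=4 → after 2×micro: 0 ⇒ (c0=4, c1=0)

S1 state at macro-step 7 = 0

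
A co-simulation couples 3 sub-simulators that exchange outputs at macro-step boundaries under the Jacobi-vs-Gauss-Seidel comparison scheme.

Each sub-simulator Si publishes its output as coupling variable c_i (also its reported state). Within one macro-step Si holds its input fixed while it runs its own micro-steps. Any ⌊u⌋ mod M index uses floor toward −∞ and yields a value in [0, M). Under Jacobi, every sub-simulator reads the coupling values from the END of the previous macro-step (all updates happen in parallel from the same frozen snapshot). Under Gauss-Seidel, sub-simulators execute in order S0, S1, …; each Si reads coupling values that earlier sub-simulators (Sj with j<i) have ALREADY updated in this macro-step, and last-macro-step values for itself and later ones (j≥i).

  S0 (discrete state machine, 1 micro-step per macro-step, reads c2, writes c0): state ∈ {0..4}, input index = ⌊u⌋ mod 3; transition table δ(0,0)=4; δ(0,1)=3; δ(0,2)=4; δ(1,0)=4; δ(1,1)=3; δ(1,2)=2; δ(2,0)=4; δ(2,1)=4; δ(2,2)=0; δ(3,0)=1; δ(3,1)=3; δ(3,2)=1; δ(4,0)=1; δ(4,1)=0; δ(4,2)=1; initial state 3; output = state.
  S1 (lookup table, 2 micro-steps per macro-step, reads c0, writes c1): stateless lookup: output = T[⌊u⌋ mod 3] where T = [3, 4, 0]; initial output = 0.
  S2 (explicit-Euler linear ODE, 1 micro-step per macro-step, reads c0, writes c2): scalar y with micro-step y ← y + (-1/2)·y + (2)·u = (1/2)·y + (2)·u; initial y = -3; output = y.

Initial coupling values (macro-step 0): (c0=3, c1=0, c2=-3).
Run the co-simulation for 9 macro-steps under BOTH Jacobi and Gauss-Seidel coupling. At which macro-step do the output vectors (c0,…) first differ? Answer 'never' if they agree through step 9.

[Jacobi] macro 1: S0 reads c2=-3 → after 1×micro: 1; S1 reads c0=3 → after 2×micro: 3; S2 reads c0=3 → after 1×micro: 9/2 ⇒ (c0=1, c1=3, c2=9/2)
[Jacobi] macro 2: S0 reads c2=9/2 → after 1×micro: 3; S1 reads c0=1 → after 2×micro: 4; S2 reads c0=1 → after 1×micro: 17/4 ⇒ (c0=3, c1=4, c2=17/4)
[Jacobi] macro 3: S0 reads c2=17/4 → after 1×micro: 3; S1 reads c0=3 → after 2×micro: 3; S2 reads c0=3 → after 1×micro: 65/8 ⇒ (c0=3, c1=3, c2=65/8)
[Jacobi] macro 4: S0 reads c2=65/8 → after 1×micro: 1; S1 reads c0=3 → after 2×micro: 3; S2 reads c0=3 → after 1×micro: 161/16 ⇒ (c0=1, c1=3, c2=161/16)
[Jacobi] macro 5: S0 reads c2=161/16 → after 1×micro: 3; S1 reads c0=1 → after 2×micro: 4; S2 reads c0=1 → after 1×micro: 225/32 ⇒ (c0=3, c1=4, c2=225/32)
[Jacobi] macro 6: S0 reads c2=225/32 → after 1×micro: 3; S1 reads c0=3 → after 2×micro: 3; S2 reads c0=3 → after 1×micro: 609/64 ⇒ (c0=3, c1=3, c2=609/64)
[Jacobi] macro 7: S0 reads c2=609/64 → after 1×micro: 1; S1 reads c0=3 → after 2×micro: 3; S2 reads c0=3 → after 1×micro: 1377/128 ⇒ (c0=1, c1=3, c2=1377/128)
[Jacobi] macro 8: S0 reads c2=1377/128 → after 1×micro: 3; S1 reads c0=1 → after 2×micro: 4; S2 reads c0=1 → after 1×micro: 1889/256 ⇒ (c0=3, c1=4, c2=1889/256)
[Jacobi] macro 9: S0 reads c2=1889/256 → after 1×micro: 3; S1 reads c0=3 → after 2×micro: 3; S2 reads c0=3 → after 1×micro: 4961/512 ⇒ (c0=3, c1=3, c2=4961/512)
[Gauss-Seidel] macro 1: S0 reads c2=-3 → after 1×micro: 1; S1 reads c0=1 → after 2×micro: 4; S2 reads c0=1 → after 1×micro: 1/2 ⇒ (c0=1, c1=4, c2=1/2)
[Gauss-Seidel] macro 2: S0 reads c2=1/2 → after 1×micro: 4; S1 reads c0=4 → after 2×micro: 4; S2 reads c0=4 → after 1×micro: 33/4 ⇒ (c0=4, c1=4, c2=33/4)
[Gauss-Seidel] macro 3: S0 reads c2=33/4 → after 1×micro: 1; S1 reads c0=1 → after 2×micro: 4; S2 reads c0=1 → after 1×micro: 49/8 ⇒ (c0=1, c1=4, c2=49/8)
[Gauss-Seidel] macro 4: S0 reads c2=49/8 → after 1×micro: 4; S1 reads c0=4 → after 2×micro: 4; S2 reads c0=4 → after 1×micro: 177/16 ⇒ (c0=4, c1=4, c2=177/16)
[Gauss-Seidel] macro 5: S0 reads c2=177/16 → after 1×micro: 1; S1 reads c0=1 → after 2×micro: 4; S2 reads c0=1 → after 1×micro: 241/32 ⇒ (c0=1, c1=4, c2=241/32)
[Gauss-Seidel] macro 6: S0 reads c2=241/32 → after 1×micro: 3; S1 reads c0=3 → after 2×micro: 3; S2 reads c0=3 → after 1×micro: 625/64 ⇒ (c0=3, c1=3, c2=625/64)
[Gauss-Seidel] macro 7: S0 reads c2=625/64 → after 1×micro: 1; S1 reads c0=1 → after 2×micro: 4; S2 reads c0=1 → after 1×micro: 881/128 ⇒ (c0=1, c1=4, c2=881/128)
[Gauss-Seidel] macro 8: S0 reads c2=881/128 → after 1×micro: 4; S1 reads c0=4 → after 2×micro: 4; S2 reads c0=4 → after 1×micro: 2929/256 ⇒ (c0=4, c1=4, c2=2929/256)
[Gauss-Seidel] macro 9: S0 reads c2=2929/256 → after 1×micro: 1; S1 reads c0=1 → after 2×micro: 4; S2 reads c0=1 → after 1×micro: 3953/512 ⇒ (c0=1, c1=4, c2=3953/512)

first divergence at macro-step: 1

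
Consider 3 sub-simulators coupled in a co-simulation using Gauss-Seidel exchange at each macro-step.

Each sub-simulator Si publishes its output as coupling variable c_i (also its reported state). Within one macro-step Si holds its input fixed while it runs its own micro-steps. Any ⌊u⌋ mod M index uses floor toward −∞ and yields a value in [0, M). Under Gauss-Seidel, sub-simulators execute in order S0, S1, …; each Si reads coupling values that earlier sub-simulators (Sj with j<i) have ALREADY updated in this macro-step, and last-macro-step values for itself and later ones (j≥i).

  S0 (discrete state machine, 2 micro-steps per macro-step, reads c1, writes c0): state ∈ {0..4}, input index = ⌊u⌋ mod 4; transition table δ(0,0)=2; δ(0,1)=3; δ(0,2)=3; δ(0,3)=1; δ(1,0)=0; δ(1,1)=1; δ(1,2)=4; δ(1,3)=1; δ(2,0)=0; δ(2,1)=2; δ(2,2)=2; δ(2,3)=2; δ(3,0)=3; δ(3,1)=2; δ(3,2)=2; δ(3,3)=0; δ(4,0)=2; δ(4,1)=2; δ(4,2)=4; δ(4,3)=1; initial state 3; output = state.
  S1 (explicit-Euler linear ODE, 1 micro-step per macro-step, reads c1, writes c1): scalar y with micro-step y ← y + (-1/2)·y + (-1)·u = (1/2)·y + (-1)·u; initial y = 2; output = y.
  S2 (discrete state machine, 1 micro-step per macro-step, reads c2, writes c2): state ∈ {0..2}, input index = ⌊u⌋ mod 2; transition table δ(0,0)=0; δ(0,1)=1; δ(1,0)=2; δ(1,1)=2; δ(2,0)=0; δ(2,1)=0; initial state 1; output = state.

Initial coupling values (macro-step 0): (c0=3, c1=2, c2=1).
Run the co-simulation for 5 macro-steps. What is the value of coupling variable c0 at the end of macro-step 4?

macro 1: S0 reads c1=2 → after 2×micro: 2; S1 reads c1=2 → after 1×micro: -1; S2 reads c2=1 → after 1×micro: 2 ⇒ (c0=2, c1=-1, c2=2)
macro 2: S0 reads c1=-1 → after 2×micro: 2; S1 reads c1=-1 → after 1×micro: 1/2; S2 reads c2=2 → after 1×micro: 0 ⇒ (c0=2, c1=1/2, c2=0)
macro 3: S0 reads c1=1/2 → after 2×micro: 2; S1 reads c1=1/2 → after 1×micro: -1/4; S2 reads c2=0 → after 1×micro: 0 ⇒ (c0=2, c1=-1/4, c2=0)
macro 4: S0 reads c1=-1/4 → after 2×micro: 2; S1 reads c1=-1/4 → after 1×micro: 1/8; S2 reads c2=0 → after 1×micro: 0 ⇒ (c0=2, c1=1/8, c2=0)
macro 5: S0 reads c1=1/8 → after 2×micro: 2; S1 reads c1=1/8 → after 1×micro: -1/16; S2 reads c2=0 → after 1×micro: 0 ⇒ (c0=2, c1=-1/16, c2=0)

c0 at macro-step 4 = 2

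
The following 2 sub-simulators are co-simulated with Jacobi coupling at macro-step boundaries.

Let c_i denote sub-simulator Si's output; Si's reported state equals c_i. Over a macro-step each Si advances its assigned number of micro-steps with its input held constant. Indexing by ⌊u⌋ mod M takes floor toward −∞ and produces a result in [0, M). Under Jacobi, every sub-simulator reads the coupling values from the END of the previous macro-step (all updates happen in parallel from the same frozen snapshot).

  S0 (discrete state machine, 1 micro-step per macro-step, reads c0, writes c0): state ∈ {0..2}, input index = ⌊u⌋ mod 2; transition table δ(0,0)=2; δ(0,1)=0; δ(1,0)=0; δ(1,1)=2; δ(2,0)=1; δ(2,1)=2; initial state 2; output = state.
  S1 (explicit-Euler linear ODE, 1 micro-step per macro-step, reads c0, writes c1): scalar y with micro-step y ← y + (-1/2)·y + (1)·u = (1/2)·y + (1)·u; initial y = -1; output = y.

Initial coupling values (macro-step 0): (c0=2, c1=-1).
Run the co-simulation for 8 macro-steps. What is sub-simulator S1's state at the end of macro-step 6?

S1 state at macro-step 6 = 167/64

macro 1: S0 reads c0=2 → after 1×micro: 1; S1 reads c0=2 → after 1×micro: 3/2 ⇒ (c0=1, c1=3/2)
macro 2: S0 reads c0=1 → after 1×micro: 2; S1 reads c0=1 → after 1×micro: 7/4 ⇒ (c0=2, c1=7/4)
macro 3: S0 reads c0=2 → after 1×micro: 1; S1 reads c0=2 → after 1×micro: 23/8 ⇒ (c0=1, c1=23/8)
macro 4: S0 reads c0=1 → after 1×micro: 2; S1 reads c0=1 → after 1×micro: 39/16 ⇒ (c0=2, c1=39/16)
macro 5: S0 reads c0=2 → after 1×micro: 1; S1 reads c0=2 → after 1×micro: 103/32 ⇒ (c0=1, c1=103/32)
macro 6: S0 reads c0=1 → after 1×micro: 2; S1 reads c0=1 → after 1×micro: 167/64 ⇒ (c0=2, c1=167/64)
macro 7: S0 reads c0=2 → after 1×micro: 1; S1 reads c0=2 → after 1×micro: 423/128 ⇒ (c0=1, c1=423/128)
macro 8: S0 reads c0=1 → after 1×micro: 2; S1 reads c0=1 → after 1×micro: 679/256 ⇒ (c0=2, c1=679/256)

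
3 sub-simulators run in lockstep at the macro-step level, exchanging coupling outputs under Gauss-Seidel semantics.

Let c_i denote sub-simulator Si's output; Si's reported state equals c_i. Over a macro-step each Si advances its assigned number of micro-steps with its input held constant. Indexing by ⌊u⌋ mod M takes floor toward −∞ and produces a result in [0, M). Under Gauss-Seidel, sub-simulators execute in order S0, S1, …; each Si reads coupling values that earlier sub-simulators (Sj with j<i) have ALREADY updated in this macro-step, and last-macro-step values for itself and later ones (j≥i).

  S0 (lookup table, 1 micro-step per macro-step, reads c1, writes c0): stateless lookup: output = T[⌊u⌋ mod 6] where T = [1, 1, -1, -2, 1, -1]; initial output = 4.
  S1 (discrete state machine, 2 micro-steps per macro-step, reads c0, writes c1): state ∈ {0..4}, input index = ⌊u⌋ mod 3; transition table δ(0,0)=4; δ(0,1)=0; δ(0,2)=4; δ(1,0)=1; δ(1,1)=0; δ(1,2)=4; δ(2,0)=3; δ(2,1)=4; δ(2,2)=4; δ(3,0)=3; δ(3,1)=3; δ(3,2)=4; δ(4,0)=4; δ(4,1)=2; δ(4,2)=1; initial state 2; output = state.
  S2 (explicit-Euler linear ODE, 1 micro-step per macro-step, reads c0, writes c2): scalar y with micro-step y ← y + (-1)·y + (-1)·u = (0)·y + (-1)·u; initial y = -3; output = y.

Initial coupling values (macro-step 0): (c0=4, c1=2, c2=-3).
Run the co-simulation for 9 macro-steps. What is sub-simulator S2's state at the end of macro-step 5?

macro 1: S0 reads c1=2 → after 1×micro: -1; S1 reads c0=-1 → after 2×micro: 1; S2 reads c0=-1 → after 1×micro: 1 ⇒ (c0=-1, c1=1, c2=1)
macro 2: S0 reads c1=1 → after 1×micro: 1; S1 reads c0=1 → after 2×micro: 0; S2 reads c0=1 → after 1×micro: -1 ⇒ (c0=1, c1=0, c2=-1)
macro 3: S0 reads c1=0 → after 1×micro: 1; S1 reads c0=1 → after 2×micro: 0; S2 reads c0=1 → after 1×micro: -1 ⇒ (c0=1, c1=0, c2=-1)
macro 4: S0 reads c1=0 → after 1×micro: 1; S1 reads c0=1 → after 2×micro: 0; S2 reads c0=1 → after 1×micro: -1 ⇒ (c0=1, c1=0, c2=-1)
macro 5: S0 reads c1=0 → after 1×micro: 1; S1 reads c0=1 → after 2×micro: 0; S2 reads c0=1 → after 1×micro: -1 ⇒ (c0=1, c1=0, c2=-1)
macro 6: S0 reads c1=0 → after 1×micro: 1; S1 reads c0=1 → after 2×micro: 0; S2 reads c0=1 → after 1×micro: -1 ⇒ (c0=1, c1=0, c2=-1)
macro 7: S0 reads c1=0 → after 1×micro: 1; S1 reads c0=1 → after 2×micro: 0; S2 reads c0=1 → after 1×micro: -1 ⇒ (c0=1, c1=0, c2=-1)
macro 8: S0 reads c1=0 → after 1×micro: 1; S1 reads c0=1 → after 2×micro: 0; S2 reads c0=1 → after 1×micro: -1 ⇒ (c0=1, c1=0, c2=-1)
macro 9: S0 reads c1=0 → after 1×micro: 1; S1 reads c0=1 → after 2×micro: 0; S2 reads c0=1 → after 1×micro: -1 ⇒ (c0=1, c1=0, c2=-1)

S2 state at macro-step 5 = -1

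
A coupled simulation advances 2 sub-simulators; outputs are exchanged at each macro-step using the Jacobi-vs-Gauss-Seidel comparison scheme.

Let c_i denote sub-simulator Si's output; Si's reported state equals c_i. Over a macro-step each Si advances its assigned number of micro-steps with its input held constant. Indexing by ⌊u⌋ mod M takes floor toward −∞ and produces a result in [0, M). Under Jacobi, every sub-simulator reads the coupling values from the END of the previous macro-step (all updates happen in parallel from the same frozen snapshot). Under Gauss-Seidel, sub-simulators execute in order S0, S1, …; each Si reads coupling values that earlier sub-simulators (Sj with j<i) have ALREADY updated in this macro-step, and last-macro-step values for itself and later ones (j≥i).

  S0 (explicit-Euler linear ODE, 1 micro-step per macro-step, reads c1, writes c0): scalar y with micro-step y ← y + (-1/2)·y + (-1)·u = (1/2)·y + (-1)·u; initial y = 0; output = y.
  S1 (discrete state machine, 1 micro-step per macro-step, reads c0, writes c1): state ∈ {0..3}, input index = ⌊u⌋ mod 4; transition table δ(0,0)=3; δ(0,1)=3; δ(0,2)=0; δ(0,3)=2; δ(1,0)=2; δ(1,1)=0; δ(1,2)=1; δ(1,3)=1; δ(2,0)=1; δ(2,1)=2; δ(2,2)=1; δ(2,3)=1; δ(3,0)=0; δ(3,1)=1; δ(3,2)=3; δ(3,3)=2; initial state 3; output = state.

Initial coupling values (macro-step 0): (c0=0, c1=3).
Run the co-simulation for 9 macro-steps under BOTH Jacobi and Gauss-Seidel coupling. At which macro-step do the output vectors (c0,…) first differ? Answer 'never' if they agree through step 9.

first divergence at macro-step: 1

[Jacobi] macro 1: S0 reads c1=3 → after 1×micro: -3; S1 reads c0=0 → after 1×micro: 0 ⇒ (c0=-3, c1=0)
[Jacobi] macro 2: S0 reads c1=0 → after 1×micro: -3/2; S1 reads c0=-3 → after 1×micro: 3 ⇒ (c0=-3/2, c1=3)
[Jacobi] macro 3: S0 reads c1=3 → after 1×micro: -15/4; S1 reads c0=-3/2 → after 1×micro: 3 ⇒ (c0=-15/4, c1=3)
[Jacobi] macro 4: S0 reads c1=3 → after 1×micro: -39/8; S1 reads c0=-15/4 → after 1×micro: 0 ⇒ (c0=-39/8, c1=0)
[Jacobi] macro 5: S0 reads c1=0 → after 1×micro: -39/16; S1 reads c0=-39/8 → after 1×micro: 2 ⇒ (c0=-39/16, c1=2)
[Jacobi] macro 6: S0 reads c1=2 → after 1×micro: -103/32; S1 reads c0=-39/16 → after 1×micro: 2 ⇒ (c0=-103/32, c1=2)
[Jacobi] macro 7: S0 reads c1=2 → after 1×micro: -231/64; S1 reads c0=-103/32 → after 1×micro: 1 ⇒ (c0=-231/64, c1=1)
[Jacobi] macro 8: S0 reads c1=1 → after 1×micro: -359/128; S1 reads c0=-231/64 → after 1×micro: 2 ⇒ (c0=-359/128, c1=2)
[Jacobi] macro 9: S0 reads c1=2 → after 1×micro: -871/256; S1 reads c0=-359/128 → after 1×micro: 2 ⇒ (c0=-871/256, c1=2)
[Gauss-Seidel] macro 1: S0 reads c1=3 → after 1×micro: -3; S1 reads c0=-3 → after 1×micro: 1 ⇒ (c0=-3, c1=1)
[Gauss-Seidel] macro 2: S0 reads c1=1 → after 1×micro: -5/2; S1 reads c0=-5/2 → after 1×micro: 0 ⇒ (c0=-5/2, c1=0)
[Gauss-Seidel] macro 3: S0 reads c1=0 → after 1×micro: -5/4; S1 reads c0=-5/4 → after 1×micro: 0 ⇒ (c0=-5/4, c1=0)
[Gauss-Seidel] macro 4: S0 reads c1=0 → after 1×micro: -5/8; S1 reads c0=-5/8 → after 1×micro: 2 ⇒ (c0=-5/8, c1=2)
[Gauss-Seidel] macro 5: S0 reads c1=2 → after 1×micro: -37/16; S1 reads c0=-37/16 → after 1×micro: 2 ⇒ (c0=-37/16, c1=2)
[Gauss-Seidel] macro 6: S0 reads c1=2 → after 1×micro: -101/32; S1 reads c0=-101/32 → after 1×micro: 1 ⇒ (c0=-101/32, c1=1)
[Gauss-Seidel] macro 7: S0 reads c1=1 → after 1×micro: -165/64; S1 reads c0=-165/64 → after 1×micro: 0 ⇒ (c0=-165/64, c1=0)
[Gauss-Seidel] macro 8: S0 reads c1=0 → after 1×micro: -165/128; S1 reads c0=-165/128 → after 1×micro: 0 ⇒ (c0=-165/128, c1=0)
[Gauss-Seidel] macro 9: S0 reads c1=0 → after 1×micro: -165/256; S1 reads c0=-165/256 → after 1×micro: 2 ⇒ (c0=-165/256, c1=2)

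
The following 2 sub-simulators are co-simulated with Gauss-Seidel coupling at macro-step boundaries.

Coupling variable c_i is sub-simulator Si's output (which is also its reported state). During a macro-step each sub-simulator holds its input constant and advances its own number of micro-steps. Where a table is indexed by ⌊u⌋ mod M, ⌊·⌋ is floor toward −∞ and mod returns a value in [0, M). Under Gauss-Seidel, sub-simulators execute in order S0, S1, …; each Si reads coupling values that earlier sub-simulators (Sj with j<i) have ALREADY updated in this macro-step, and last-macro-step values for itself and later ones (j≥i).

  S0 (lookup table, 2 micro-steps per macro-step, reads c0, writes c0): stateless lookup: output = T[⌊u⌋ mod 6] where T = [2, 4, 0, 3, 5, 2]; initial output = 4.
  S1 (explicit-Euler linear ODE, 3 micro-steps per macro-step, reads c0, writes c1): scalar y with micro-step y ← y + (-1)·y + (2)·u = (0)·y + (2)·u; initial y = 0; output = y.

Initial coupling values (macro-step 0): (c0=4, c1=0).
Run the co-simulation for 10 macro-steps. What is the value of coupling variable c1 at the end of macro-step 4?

macro 1: S0 reads c0=4 → after 2×micro: 5; S1 reads c0=5 → after 3×micro: 10 ⇒ (c0=5, c1=10)
macro 2: S0 reads c0=5 → after 2×micro: 2; S1 reads c0=2 → after 3×micro: 4 ⇒ (c0=2, c1=4)
macro 3: S0 reads c0=2 → after 2×micro: 0; S1 reads c0=0 → after 3×micro: 0 ⇒ (c0=0, c1=0)
macro 4: S0 reads c0=0 → after 2×micro: 2; S1 reads c0=2 → after 3×micro: 4 ⇒ (c0=2, c1=4)
macro 5: S0 reads c0=2 → after 2×micro: 0; S1 reads c0=0 → after 3×micro: 0 ⇒ (c0=0, c1=0)
macro 6: S0 reads c0=0 → after 2×micro: 2; S1 reads c0=2 → after 3×micro: 4 ⇒ (c0=2, c1=4)
macro 7: S0 reads c0=2 → after 2×micro: 0; S1 reads c0=0 → after 3×micro: 0 ⇒ (c0=0, c1=0)
macro 8: S0 reads c0=0 → after 2×micro: 2; S1 reads c0=2 → after 3×micro: 4 ⇒ (c0=2, c1=4)
macro 9: S0 reads c0=2 → after 2×micro: 0; S1 reads c0=0 → after 3×micro: 0 ⇒ (c0=0, c1=0)
macro 10: S0 reads c0=0 → after 2×micro: 2; S1 reads c0=2 → after 3×micro: 4 ⇒ (c0=2, c1=4)

c1 at macro-step 4 = 4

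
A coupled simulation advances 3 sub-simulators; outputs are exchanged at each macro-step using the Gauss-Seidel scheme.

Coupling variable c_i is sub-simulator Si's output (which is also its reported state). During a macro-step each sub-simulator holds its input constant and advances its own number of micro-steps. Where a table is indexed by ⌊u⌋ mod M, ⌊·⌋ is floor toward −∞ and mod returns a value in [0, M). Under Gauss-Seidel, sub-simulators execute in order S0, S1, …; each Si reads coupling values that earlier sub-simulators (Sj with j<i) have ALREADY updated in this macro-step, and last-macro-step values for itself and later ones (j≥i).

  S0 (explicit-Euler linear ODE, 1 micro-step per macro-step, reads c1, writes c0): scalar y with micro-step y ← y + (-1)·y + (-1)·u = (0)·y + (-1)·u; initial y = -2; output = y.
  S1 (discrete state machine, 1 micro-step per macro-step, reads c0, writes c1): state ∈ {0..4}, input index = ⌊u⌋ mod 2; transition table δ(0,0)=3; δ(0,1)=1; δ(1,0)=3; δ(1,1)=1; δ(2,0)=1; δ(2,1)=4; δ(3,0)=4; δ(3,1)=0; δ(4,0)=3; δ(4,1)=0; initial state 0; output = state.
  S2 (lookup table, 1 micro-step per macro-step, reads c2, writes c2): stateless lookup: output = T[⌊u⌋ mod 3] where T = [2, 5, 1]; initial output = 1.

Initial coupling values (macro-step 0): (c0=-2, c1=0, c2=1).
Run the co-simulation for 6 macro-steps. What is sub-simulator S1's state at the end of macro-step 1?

S1 state at macro-step 1 = 3

macro 1: S0 reads c1=0 → after 1×micro: 0; S1 reads c0=0 → after 1×micro: 3; S2 reads c2=1 → after 1×micro: 5 ⇒ (c0=0, c1=3, c2=5)
macro 2: S0 reads c1=3 → after 1×micro: -3; S1 reads c0=-3 → after 1×micro: 0; S2 reads c2=5 → after 1×micro: 1 ⇒ (c0=-3, c1=0, c2=1)
macro 3: S0 reads c1=0 → after 1×micro: 0; S1 reads c0=0 → after 1×micro: 3; S2 reads c2=1 → after 1×micro: 5 ⇒ (c0=0, c1=3, c2=5)
macro 4: S0 reads c1=3 → after 1×micro: -3; S1 reads c0=-3 → after 1×micro: 0; S2 reads c2=5 → after 1×micro: 1 ⇒ (c0=-3, c1=0, c2=1)
macro 5: S0 reads c1=0 → after 1×micro: 0; S1 reads c0=0 → after 1×micro: 3; S2 reads c2=1 → after 1×micro: 5 ⇒ (c0=0, c1=3, c2=5)
macro 6: S0 reads c1=3 → after 1×micro: -3; S1 reads c0=-3 → after 1×micro: 0; S2 reads c2=5 → after 1×micro: 1 ⇒ (c0=-3, c1=0, c2=1)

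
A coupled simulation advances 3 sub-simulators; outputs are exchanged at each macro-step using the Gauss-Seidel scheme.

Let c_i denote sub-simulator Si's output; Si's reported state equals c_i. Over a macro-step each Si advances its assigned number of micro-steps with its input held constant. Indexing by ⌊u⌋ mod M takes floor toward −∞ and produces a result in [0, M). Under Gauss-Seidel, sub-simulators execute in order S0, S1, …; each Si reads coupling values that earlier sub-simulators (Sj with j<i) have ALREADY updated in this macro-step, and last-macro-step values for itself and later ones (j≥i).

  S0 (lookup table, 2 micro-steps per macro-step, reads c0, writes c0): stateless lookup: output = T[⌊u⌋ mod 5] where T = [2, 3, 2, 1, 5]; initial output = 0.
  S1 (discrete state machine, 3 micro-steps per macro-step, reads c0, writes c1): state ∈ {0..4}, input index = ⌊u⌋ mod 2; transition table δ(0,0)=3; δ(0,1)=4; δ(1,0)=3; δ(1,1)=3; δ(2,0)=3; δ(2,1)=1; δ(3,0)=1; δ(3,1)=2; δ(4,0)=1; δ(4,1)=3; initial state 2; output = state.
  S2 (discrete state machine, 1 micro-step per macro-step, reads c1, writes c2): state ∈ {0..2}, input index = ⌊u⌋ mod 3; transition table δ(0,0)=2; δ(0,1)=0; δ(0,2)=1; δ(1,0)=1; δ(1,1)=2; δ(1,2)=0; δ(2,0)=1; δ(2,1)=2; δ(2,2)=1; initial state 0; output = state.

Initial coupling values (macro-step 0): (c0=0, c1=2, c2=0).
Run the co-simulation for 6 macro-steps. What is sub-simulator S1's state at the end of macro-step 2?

macro 1: S0 reads c0=0 → after 2×micro: 2; S1 reads c0=2 → after 3×micro: 3; S2 reads c1=3 → after 1×micro: 2 ⇒ (c0=2, c1=3, c2=2)
macro 2: S0 reads c0=2 → after 2×micro: 2; S1 reads c0=2 → after 3×micro: 1; S2 reads c1=1 → after 1×micro: 2 ⇒ (c0=2, c1=1, c2=2)
macro 3: S0 reads c0=2 → after 2×micro: 2; S1 reads c0=2 → after 3×micro: 3; S2 reads c1=3 → after 1×micro: 1 ⇒ (c0=2, c1=3, c2=1)
macro 4: S0 reads c0=2 → after 2×micro: 2; S1 reads c0=2 → after 3×micro: 1; S2 reads c1=1 → after 1×micro: 2 ⇒ (c0=2, c1=1, c2=2)
macro 5: S0 reads c0=2 → after 2×micro: 2; S1 reads c0=2 → after 3×micro: 3; S2 reads c1=3 → after 1×micro: 1 ⇒ (c0=2, c1=3, c2=1)
macro 6: S0 reads c0=2 → after 2×micro: 2; S1 reads c0=2 → after 3×micro: 1; S2 reads c1=1 → after 1×micro: 2 ⇒ (c0=2, c1=1, c2=2)

S1 state at macro-step 2 = 1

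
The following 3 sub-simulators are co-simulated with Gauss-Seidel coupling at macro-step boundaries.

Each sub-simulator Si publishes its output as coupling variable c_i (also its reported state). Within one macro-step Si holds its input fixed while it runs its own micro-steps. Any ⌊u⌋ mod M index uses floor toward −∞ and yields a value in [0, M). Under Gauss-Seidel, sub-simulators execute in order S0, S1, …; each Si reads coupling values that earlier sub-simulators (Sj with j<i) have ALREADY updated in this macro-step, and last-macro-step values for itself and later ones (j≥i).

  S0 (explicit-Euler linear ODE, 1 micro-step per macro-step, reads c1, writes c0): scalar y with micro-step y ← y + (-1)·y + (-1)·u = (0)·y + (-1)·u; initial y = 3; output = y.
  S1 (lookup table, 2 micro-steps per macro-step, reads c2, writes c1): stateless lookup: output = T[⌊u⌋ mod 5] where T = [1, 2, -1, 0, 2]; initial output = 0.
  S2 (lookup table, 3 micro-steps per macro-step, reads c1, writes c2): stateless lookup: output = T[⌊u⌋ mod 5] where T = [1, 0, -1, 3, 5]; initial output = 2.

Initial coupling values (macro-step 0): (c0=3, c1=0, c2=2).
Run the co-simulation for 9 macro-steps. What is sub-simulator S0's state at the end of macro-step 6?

macro 1: S0 reads c1=0 → after 1×micro: 0; S1 reads c2=2 → after 2×micro: -1; S2 reads c1=-1 → after 3×micro: 5 ⇒ (c0=0, c1=-1, c2=5)
macro 2: S0 reads c1=-1 → after 1×micro: 1; S1 reads c2=5 → after 2×micro: 1; S2 reads c1=1 → after 3×micro: 0 ⇒ (c0=1, c1=1, c2=0)
macro 3: S0 reads c1=1 → after 1×micro: -1; S1 reads c2=0 → after 2×micro: 1; S2 reads c1=1 → after 3×micro: 0 ⇒ (c0=-1, c1=1, c2=0)
macro 4: S0 reads c1=1 → after 1×micro: -1; S1 reads c2=0 → after 2×micro: 1; S2 reads c1=1 → after 3×micro: 0 ⇒ (c0=-1, c1=1, c2=0)
macro 5: S0 reads c1=1 → after 1×micro: -1; S1 reads c2=0 → after 2×micro: 1; S2 reads c1=1 → after 3×micro: 0 ⇒ (c0=-1, c1=1, c2=0)
macro 6: S0 reads c1=1 → after 1×micro: -1; S1 reads c2=0 → after 2×micro: 1; S2 reads c1=1 → after 3×micro: 0 ⇒ (c0=-1, c1=1, c2=0)
macro 7: S0 reads c1=1 → after 1×micro: -1; S1 reads c2=0 → after 2×micro: 1; S2 reads c1=1 → after 3×micro: 0 ⇒ (c0=-1, c1=1, c2=0)
macro 8: S0 reads c1=1 → after 1×micro: -1; S1 reads c2=0 → after 2×micro: 1; S2 reads c1=1 → after 3×micro: 0 ⇒ (c0=-1, c1=1, c2=0)
macro 9: S0 reads c1=1 → after 1×micro: -1; S1 reads c2=0 → after 2×micro: 1; S2 reads c1=1 → after 3×micro: 0 ⇒ (c0=-1, c1=1, c2=0)

S0 state at macro-step 6 = -1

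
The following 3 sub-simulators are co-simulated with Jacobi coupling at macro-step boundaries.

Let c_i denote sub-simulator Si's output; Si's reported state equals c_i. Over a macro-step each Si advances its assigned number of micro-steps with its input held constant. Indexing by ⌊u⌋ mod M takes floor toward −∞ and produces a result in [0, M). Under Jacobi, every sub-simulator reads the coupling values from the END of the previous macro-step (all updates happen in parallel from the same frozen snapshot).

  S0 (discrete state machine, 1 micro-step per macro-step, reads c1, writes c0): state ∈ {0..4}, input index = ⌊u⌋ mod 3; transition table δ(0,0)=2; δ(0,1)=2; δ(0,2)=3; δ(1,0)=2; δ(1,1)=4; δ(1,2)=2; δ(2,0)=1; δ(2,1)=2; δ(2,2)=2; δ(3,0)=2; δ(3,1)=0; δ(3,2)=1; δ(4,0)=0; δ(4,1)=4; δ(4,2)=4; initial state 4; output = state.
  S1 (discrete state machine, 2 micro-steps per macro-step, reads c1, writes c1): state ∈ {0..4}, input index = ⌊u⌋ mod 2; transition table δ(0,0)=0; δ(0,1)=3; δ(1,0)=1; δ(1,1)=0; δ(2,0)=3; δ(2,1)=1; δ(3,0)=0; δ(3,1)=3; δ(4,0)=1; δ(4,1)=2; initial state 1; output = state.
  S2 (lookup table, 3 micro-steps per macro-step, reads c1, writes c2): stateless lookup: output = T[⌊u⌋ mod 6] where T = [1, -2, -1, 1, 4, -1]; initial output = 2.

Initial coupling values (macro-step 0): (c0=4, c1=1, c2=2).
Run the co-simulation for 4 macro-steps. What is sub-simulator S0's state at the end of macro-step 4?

macro 1: S0 reads c1=1 → after 1×micro: 4; S1 reads c1=1 → after 2×micro: 3; S2 reads c1=1 → after 3×micro: -2 ⇒ (c0=4, c1=3, c2=-2)
macro 2: S0 reads c1=3 → after 1×micro: 0; S1 reads c1=3 → after 2×micro: 3; S2 reads c1=3 → after 3×micro: 1 ⇒ (c0=0, c1=3, c2=1)
macro 3: S0 reads c1=3 → after 1×micro: 2; S1 reads c1=3 → after 2×micro: 3; S2 reads c1=3 → after 3×micro: 1 ⇒ (c0=2, c1=3, c2=1)
macro 4: S0 reads c1=3 → after 1×micro: 1; S1 reads c1=3 → after 2×micro: 3; S2 reads c1=3 → after 3×micro: 1 ⇒ (c0=1, c1=3, c2=1)

S0 state at macro-step 4 = 1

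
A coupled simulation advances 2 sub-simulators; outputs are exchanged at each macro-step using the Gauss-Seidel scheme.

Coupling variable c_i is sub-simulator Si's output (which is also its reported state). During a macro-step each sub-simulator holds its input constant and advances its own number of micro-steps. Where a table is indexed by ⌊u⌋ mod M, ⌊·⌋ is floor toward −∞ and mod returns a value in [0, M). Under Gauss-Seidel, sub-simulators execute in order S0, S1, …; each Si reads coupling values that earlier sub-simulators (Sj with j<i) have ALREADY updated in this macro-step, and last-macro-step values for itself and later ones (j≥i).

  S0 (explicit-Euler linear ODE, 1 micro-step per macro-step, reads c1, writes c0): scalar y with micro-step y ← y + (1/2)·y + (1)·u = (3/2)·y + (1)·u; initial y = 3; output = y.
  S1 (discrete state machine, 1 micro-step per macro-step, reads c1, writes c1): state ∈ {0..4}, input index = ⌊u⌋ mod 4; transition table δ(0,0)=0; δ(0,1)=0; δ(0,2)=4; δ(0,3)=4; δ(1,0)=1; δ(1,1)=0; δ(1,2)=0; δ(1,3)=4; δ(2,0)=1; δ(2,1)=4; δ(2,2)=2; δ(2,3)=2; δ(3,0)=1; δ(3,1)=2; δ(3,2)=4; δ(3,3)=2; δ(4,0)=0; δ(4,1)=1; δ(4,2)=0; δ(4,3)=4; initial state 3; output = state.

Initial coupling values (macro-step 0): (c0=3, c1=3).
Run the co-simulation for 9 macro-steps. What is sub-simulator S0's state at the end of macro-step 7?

S0 state at macro-step 7 = 16255/128

macro 1: S0 reads c1=3 → after 1×micro: 15/2; S1 reads c1=3 → after 1×micro: 2 ⇒ (c0=15/2, c1=2)
macro 2: S0 reads c1=2 → after 1×micro: 53/4; S1 reads c1=2 → after 1×micro: 2 ⇒ (c0=53/4, c1=2)
macro 3: S0 reads c1=2 → after 1×micro: 175/8; S1 reads c1=2 → after 1×micro: 2 ⇒ (c0=175/8, c1=2)
macro 4: S0 reads c1=2 → after 1×micro: 557/16; S1 reads c1=2 → after 1×micro: 2 ⇒ (c0=557/16, c1=2)
macro 5: S0 reads c1=2 → after 1×micro: 1735/32; S1 reads c1=2 → after 1×micro: 2 ⇒ (c0=1735/32, c1=2)
macro 6: S0 reads c1=2 → after 1×micro: 5333/64; S1 reads c1=2 → after 1×micro: 2 ⇒ (c0=5333/64, c1=2)
macro 7: S0 reads c1=2 → after 1×micro: 16255/128; S1 reads c1=2 → after 1×micro: 2 ⇒ (c0=16255/128, c1=2)
macro 8: S0 reads c1=2 → after 1×micro: 49277/256; S1 reads c1=2 → after 1×micro: 2 ⇒ (c0=49277/256, c1=2)
macro 9: S0 reads c1=2 → after 1×micro: 148855/512; S1 reads c1=2 → after 1×micro: 2 ⇒ (c0=148855/512, c1=2)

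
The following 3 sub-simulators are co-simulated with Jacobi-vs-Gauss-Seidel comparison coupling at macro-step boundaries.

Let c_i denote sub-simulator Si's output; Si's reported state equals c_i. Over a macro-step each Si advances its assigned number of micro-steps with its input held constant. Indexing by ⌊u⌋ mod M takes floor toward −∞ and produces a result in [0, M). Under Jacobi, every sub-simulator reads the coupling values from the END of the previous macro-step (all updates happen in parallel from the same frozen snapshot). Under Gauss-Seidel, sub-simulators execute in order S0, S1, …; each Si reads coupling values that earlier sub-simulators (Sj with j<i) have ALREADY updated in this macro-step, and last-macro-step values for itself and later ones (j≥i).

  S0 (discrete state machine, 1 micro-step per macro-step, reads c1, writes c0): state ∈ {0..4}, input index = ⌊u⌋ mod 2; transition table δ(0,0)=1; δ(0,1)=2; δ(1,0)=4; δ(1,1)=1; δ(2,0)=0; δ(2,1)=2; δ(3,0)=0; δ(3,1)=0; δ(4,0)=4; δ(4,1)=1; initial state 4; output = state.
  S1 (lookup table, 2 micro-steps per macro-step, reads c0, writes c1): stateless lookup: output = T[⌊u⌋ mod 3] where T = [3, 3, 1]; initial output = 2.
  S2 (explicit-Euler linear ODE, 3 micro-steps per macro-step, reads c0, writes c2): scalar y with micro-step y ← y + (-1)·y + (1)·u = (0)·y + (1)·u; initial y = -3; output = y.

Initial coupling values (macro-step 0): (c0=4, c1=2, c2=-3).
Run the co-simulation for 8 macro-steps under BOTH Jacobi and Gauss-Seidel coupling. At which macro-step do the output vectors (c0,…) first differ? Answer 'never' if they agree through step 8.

first divergence at macro-step: 2

[Jacobi] macro 1: S0 reads c1=2 → after 1×micro: 4; S1 reads c0=4 → after 2×micro: 3; S2 reads c0=4 → after 3×micro: 4 ⇒ (c0=4, c1=3, c2=4)
[Jacobi] macro 2: S0 reads c1=3 → after 1×micro: 1; S1 reads c0=4 → after 2×micro: 3; S2 reads c0=4 → after 3×micro: 4 ⇒ (c0=1, c1=3, c2=4)
[Jacobi] macro 3: S0 reads c1=3 → after 1×micro: 1; S1 reads c0=1 → after 2×micro: 3; S2 reads c0=1 → after 3×micro: 1 ⇒ (c0=1, c1=3, c2=1)
[Jacobi] macro 4: S0 reads c1=3 → after 1×micro: 1; S1 reads c0=1 → after 2×micro: 3; S2 reads c0=1 → after 3×micro: 1 ⇒ (c0=1, c1=3, c2=1)
[Jacobi] macro 5: S0 reads c1=3 → after 1×micro: 1; S1 reads c0=1 → after 2×micro: 3; S2 reads c0=1 → after 3×micro: 1 ⇒ (c0=1, c1=3, c2=1)
[Jacobi] macro 6: S0 reads c1=3 → after 1×micro: 1; S1 reads c0=1 → after 2×micro: 3; S2 reads c0=1 → after 3×micro: 1 ⇒ (c0=1, c1=3, c2=1)
[Jacobi] macro 7: S0 reads c1=3 → after 1×micro: 1; S1 reads c0=1 → after 2×micro: 3; S2 reads c0=1 → after 3×micro: 1 ⇒ (c0=1, c1=3, c2=1)
[Jacobi] macro 8: S0 reads c1=3 → after 1×micro: 1; S1 reads c0=1 → after 2×micro: 3; S2 reads c0=1 → after 3×micro: 1 ⇒ (c0=1, c1=3, c2=1)
[Gauss-Seidel] macro 1: S0 reads c1=2 → after 1×micro: 4; S1 reads c0=4 → after 2×micro: 3; S2 reads c0=4 → after 3×micro: 4 ⇒ (c0=4, c1=3, c2=4)
[Gauss-Seidel] macro 2: S0 reads c1=3 → after 1×micro: 1; S1 reads c0=1 → after 2×micro: 3; S2 reads c0=1 → after 3×micro: 1 ⇒ (c0=1, c1=3, c2=1)
[Gauss-Seidel] macro 3: S0 reads c1=3 → after 1×micro: 1; S1 reads c0=1 → after 2×micro: 3; S2 reads c0=1 → after 3×micro: 1 ⇒ (c0=1, c1=3, c2=1)
[Gauss-Seidel] macro 4: S0 reads c1=3 → after 1×micro: 1; S1 reads c0=1 → after 2×micro: 3; S2 reads c0=1 → after 3×micro: 1 ⇒ (c0=1, c1=3, c2=1)
[Gauss-Seidel] macro 5: S0 reads c1=3 → after 1×micro: 1; S1 reads c0=1 → after 2×micro: 3; S2 reads c0=1 → after 3×micro: 1 ⇒ (c0=1, c1=3, c2=1)
[Gauss-Seidel] macro 6: S0 reads c1=3 → after 1×micro: 1; S1 reads c0=1 → after 2×micro: 3; S2 reads c0=1 → after 3×micro: 1 ⇒ (c0=1, c1=3, c2=1)
[Gauss-Seidel] macro 7: S0 reads c1=3 → after 1×micro: 1; S1 reads c0=1 → after 2×micro: 3; S2 reads c0=1 → after 3×micro: 1 ⇒ (c0=1, c1=3, c2=1)
[Gauss-Seidel] macro 8: S0 reads c1=3 → after 1×micro: 1; S1 reads c0=1 → after 2×micro: 3; S2 reads c0=1 → after 3×micro: 1 ⇒ (c0=1, c1=3, c2=1)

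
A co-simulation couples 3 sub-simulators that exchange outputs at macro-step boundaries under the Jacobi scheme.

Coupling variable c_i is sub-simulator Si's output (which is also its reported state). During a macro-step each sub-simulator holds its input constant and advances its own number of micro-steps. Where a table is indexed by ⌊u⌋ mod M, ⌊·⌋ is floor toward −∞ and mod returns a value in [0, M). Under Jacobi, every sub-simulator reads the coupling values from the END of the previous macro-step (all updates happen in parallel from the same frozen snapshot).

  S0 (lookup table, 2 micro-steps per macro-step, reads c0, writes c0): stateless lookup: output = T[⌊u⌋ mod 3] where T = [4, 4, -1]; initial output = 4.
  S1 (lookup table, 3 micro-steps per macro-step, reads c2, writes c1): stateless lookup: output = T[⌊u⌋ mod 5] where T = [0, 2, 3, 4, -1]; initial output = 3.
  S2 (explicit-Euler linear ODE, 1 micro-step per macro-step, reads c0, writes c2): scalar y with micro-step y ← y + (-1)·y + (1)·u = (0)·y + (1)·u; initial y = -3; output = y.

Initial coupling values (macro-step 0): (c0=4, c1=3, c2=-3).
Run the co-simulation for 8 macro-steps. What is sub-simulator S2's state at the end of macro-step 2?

macro 1: S0 reads c0=4 → after 2×micro: 4; S1 reads c2=-3 → after 3×micro: 3; S2 reads c0=4 → after 1×micro: 4 ⇒ (c0=4, c1=3, c2=4)
macro 2: S0 reads c0=4 → after 2×micro: 4; S1 reads c2=4 → after 3×micro: -1; S2 reads c0=4 → after 1×micro: 4 ⇒ (c0=4, c1=-1, c2=4)
macro 3: S0 reads c0=4 → after 2×micro: 4; S1 reads c2=4 → after 3×micro: -1; S2 reads c0=4 → after 1×micro: 4 ⇒ (c0=4, c1=-1, c2=4)
macro 4: S0 reads c0=4 → after 2×micro: 4; S1 reads c2=4 → after 3×micro: -1; S2 reads c0=4 → after 1×micro: 4 ⇒ (c0=4, c1=-1, c2=4)
macro 5: S0 reads c0=4 → after 2×micro: 4; S1 reads c2=4 → after 3×micro: -1; S2 reads c0=4 → after 1×micro: 4 ⇒ (c0=4, c1=-1, c2=4)
macro 6: S0 reads c0=4 → after 2×micro: 4; S1 reads c2=4 → after 3×micro: -1; S2 reads c0=4 → after 1×micro: 4 ⇒ (c0=4, c1=-1, c2=4)
macro 7: S0 reads c0=4 → after 2×micro: 4; S1 reads c2=4 → after 3×micro: -1; S2 reads c0=4 → after 1×micro: 4 ⇒ (c0=4, c1=-1, c2=4)
macro 8: S0 reads c0=4 → after 2×micro: 4; S1 reads c2=4 → after 3×micro: -1; S2 reads c0=4 → after 1×micro: 4 ⇒ (c0=4, c1=-1, c2=4)

S2 state at macro-step 2 = 4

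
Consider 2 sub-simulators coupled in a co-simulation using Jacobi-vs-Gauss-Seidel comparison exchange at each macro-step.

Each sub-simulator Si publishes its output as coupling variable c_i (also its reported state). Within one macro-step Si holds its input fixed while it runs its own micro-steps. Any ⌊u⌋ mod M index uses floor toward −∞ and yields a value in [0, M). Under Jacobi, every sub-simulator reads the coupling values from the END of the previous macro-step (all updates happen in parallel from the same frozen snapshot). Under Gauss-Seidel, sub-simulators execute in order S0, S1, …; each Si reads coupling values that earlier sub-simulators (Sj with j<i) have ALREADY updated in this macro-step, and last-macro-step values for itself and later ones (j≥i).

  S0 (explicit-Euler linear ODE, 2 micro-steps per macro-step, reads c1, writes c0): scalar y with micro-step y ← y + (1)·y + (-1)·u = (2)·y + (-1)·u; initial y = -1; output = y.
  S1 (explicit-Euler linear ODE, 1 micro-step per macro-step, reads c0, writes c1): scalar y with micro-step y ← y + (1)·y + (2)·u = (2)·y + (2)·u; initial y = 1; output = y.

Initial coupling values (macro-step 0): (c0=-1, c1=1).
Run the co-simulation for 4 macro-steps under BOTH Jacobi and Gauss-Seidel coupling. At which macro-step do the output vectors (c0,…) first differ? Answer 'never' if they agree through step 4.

first divergence at macro-step: 1

[Jacobi] macro 1: S0 reads c1=1 → after 2×micro: -7; S1 reads c0=-1 → after 1×micro: 0 ⇒ (c0=-7, c1=0)
[Jacobi] macro 2: S0 reads c1=0 → after 2×micro: -28; S1 reads c0=-7 → after 1×micro: -14 ⇒ (c0=-28, c1=-14)
[Jacobi] macro 3: S0 reads c1=-14 → after 2×micro: -70; S1 reads c0=-28 → after 1×micro: -84 ⇒ (c0=-70, c1=-84)
[Jacobi] macro 4: S0 reads c1=-84 → after 2×micro: -28; S1 reads c0=-70 → after 1×micro: -308 ⇒ (c0=-28, c1=-308)
[Gauss-Seidel] macro 1: S0 reads c1=1 → after 2×micro: -7; S1 reads c0=-7 → after 1×micro: -12 ⇒ (c0=-7, c1=-12)
[Gauss-Seidel] macro 2: S0 reads c1=-12 → after 2×micro: 8; S1 reads c0=8 → after 1×micro: -8 ⇒ (c0=8, c1=-8)
[Gauss-Seidel] macro 3: S0 reads c1=-8 → after 2×micro: 56; S1 reads c0=56 → after 1×micro: 96 ⇒ (c0=56, c1=96)
[Gauss-Seidel] macro 4: S0 reads c1=96 → after 2×micro: -64; S1 reads c0=-64 → after 1×micro: 64 ⇒ (c0=-64, c1=64)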